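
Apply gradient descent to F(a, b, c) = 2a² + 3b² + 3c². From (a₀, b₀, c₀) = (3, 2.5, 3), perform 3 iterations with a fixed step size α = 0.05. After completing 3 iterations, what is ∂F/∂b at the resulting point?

∇F = (4a, 6b, 6c)
Step 1: at (3, 2.5, 3), ∇F = (12, 15, 18) → (3, 2.5, 3) − 0.05·(12, 15, 18) = (2.4, 1.75, 2.1)
Step 2: at (2.4, 1.75, 2.1), ∇F = (9.6, 10.5, 12.6) → (2.4, 1.75, 2.1) − 0.05·(9.6, 10.5, 12.6) = (1.92, 1.225, 1.47)
Step 3: at (1.92, 1.225, 1.47), ∇F = (7.68, 7.35, 8.82) → (1.92, 1.225, 1.47) − 0.05·(7.68, 7.35, 8.82) = (1.536, 0.8575, 1.029)
∂F/∂b at (1.536, 0.8575, 1.029) = 5.145

5.145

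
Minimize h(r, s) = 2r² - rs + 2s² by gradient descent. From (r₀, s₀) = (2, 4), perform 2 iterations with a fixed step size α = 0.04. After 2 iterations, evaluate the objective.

18.23977472

∇h = (4r - s, -r + 4s)
(r₁, s₁) = (2, 4) − 0.04·(4, 14) = (1.84, 3.44)
(r₂, s₂) = (1.84, 3.44) − 0.04·(3.92, 11.92) = (1.6832, 2.9632)
h(1.6832, 2.9632) = 18.23977472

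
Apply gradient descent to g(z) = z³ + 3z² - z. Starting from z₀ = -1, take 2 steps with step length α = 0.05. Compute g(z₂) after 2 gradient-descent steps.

1.485162984

g′(z) = 3z² + 6z - 1
z₁ = -1 − 0.05·(-4) = -0.8
z₂ = -0.8 − 0.05·(-3.88) = -0.606
g(-0.606) = 1.485162984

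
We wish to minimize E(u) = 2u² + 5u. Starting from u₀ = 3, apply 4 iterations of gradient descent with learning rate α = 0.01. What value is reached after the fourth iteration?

2.35972288

E′(u) = 4u + 5
u₁ = 3 − 0.01·17 = 2.83
u₂ = 2.83 − 0.01·16.32 = 2.6668
u₃ = 2.6668 − 0.01·15.6672 = 2.510128
u₄ = 2.510128 − 0.01·15.040512 = 2.35972288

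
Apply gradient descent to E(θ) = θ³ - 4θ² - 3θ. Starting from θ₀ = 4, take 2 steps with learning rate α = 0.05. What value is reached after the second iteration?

3.156625

E′(θ) = 3θ² - 8θ - 3
θ₁ = 4 − 0.05·13 = 3.35
θ₂ = 3.35 − 0.05·3.8675 = 3.156625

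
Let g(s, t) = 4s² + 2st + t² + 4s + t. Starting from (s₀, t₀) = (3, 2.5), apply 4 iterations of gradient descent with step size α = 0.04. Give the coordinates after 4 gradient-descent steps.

(-0.09636096, 1.2670528)

∇g = (8s + 2t + 4, 2s + 2t + 1)
Step 1: at (3, 2.5), ∇g = (33, 12) → (3, 2.5) − 0.04·(33, 12) = (1.68, 2.02)
Step 2: at (1.68, 2.02), ∇g = (21.48, 8.4) → (1.68, 2.02) − 0.04·(21.48, 8.4) = (0.8208, 1.684)
Step 3: at (0.8208, 1.684), ∇g = (13.9344, 6.0096) → (0.8208, 1.684) − 0.04·(13.9344, 6.0096) = (0.263424, 1.443616)
Step 4: at (0.263424, 1.443616), ∇g = (8.994624, 4.41408) → (0.263424, 1.443616) − 0.04·(8.994624, 4.41408) = (-0.09636096, 1.2670528)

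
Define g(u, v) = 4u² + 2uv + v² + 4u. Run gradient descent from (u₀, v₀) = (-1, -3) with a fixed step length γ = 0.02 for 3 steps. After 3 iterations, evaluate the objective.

8.163983437824

∇g = (8u + 2v + 4, 2u + 2v)
Step 1: at (-1, -3), ∇g = (-10, -8) → (-1, -3) − 0.02·(-10, -8) = (-0.8, -2.84)
Step 2: at (-0.8, -2.84), ∇g = (-8.08, -7.28) → (-0.8, -2.84) − 0.02·(-8.08, -7.28) = (-0.6384, -2.6944)
Step 3: at (-0.6384, -2.6944), ∇g = (-6.496, -6.6656) → (-0.6384, -2.6944) − 0.02·(-6.496, -6.6656) = (-0.50848, -2.561088)
g(-0.50848, -2.561088) = 8.163983437824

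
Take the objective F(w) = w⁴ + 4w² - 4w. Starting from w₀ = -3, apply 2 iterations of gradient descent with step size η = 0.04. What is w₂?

-0.50508544

F′(w) = 4w³ + 8w - 4
Step 1: F′(-3) = -136; w₁ = -3 − 0.04·(-136) = 2.44
Step 2: F′(2.44) = 73.627136; w₂ = 2.44 − 0.04·73.627136 = -0.50508544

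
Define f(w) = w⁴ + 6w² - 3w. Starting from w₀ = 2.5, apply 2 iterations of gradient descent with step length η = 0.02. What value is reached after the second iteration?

f′(w) = 4w³ + 12w - 3
w₁ = 2.5 − 0.02·89.5 = 0.71
w₂ = 0.71 − 0.02·6.951644 = 0.57096712

0.57096712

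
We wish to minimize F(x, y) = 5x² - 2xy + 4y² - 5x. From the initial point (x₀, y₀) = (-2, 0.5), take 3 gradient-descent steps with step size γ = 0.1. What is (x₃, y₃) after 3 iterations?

(0.512, 0.1)

∇F = (10x - 2y - 5, -2x + 8y)
(x₁, y₁) = (-2, 0.5) − 0.1·(-26, 8) = (0.6, -0.3)
(x₂, y₂) = (0.6, -0.3) − 0.1·(1.6, -3.6) = (0.44, 0.06)
(x₃, y₃) = (0.44, 0.06) − 0.1·(-0.72, -0.4) = (0.512, 0.1)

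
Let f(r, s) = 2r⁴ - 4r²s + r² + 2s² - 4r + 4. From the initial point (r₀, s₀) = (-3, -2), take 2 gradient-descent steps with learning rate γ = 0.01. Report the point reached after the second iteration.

∇f = (8r³ - 8rs + 2r - 4, -4r² + 4s)
(r₁, s₁) = (-3, -2) − 0.01·(-274, -44) = (-0.26, -1.56)
(r₂, s₂) = (-0.26, -1.56) − 0.01·(-7.905408, -6.5104) = (-0.18094592, -1.494896)

(-0.18094592, -1.494896)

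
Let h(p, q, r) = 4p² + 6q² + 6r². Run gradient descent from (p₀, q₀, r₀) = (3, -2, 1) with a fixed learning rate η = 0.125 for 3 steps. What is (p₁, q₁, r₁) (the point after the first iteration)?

(0, 1, -0.5)

∇h = (8p, 12q, 12r)
Step 1: at (3, -2, 1), ∇h = (24, -24, 12) → (3, -2, 1) − 0.125·(24, -24, 12) = (0, 1, -0.5)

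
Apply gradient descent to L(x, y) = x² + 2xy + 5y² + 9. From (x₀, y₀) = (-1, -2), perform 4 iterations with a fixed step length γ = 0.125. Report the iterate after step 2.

∇L = (2x + 2y, 2x + 10y)
(x₁, y₁) = (-1, -2) − 0.125·(-6, -22) = (-0.25, 0.75)
(x₂, y₂) = (-0.25, 0.75) − 0.125·(1, 7) = (-0.375, -0.125)

(-0.375, -0.125)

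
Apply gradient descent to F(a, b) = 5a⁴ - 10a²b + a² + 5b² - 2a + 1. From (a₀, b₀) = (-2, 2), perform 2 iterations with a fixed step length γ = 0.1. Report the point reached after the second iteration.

(-516.712, 43.56)

∇F = (20a³ - 20ab + 2a - 2, -10a² + 10b)
(a₁, b₁) = (-2, 2) − 0.1·(-86, -20) = (6.6, 4)
(a₂, b₂) = (6.6, 4) − 0.1·(5233.12, -395.6) = (-516.712, 43.56)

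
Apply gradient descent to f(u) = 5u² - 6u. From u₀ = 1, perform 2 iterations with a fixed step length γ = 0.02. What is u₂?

0.856

f′(u) = 10u - 6
u₁ = 1 − 0.02·4 = 0.92
u₂ = 0.92 − 0.02·3.2 = 0.856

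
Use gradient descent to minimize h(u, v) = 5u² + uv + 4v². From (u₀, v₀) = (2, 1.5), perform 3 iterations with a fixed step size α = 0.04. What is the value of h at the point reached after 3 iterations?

∇h = (10u + v, u + 8v)
Step 1: at (2, 1.5), ∇h = (21.5, 14) → (2, 1.5) − 0.04·(21.5, 14) = (1.14, 0.94)
Step 2: at (1.14, 0.94), ∇h = (12.34, 8.66) → (1.14, 0.94) − 0.04·(12.34, 8.66) = (0.6464, 0.5936)
Step 3: at (0.6464, 0.5936), ∇h = (7.0576, 5.3952) → (0.6464, 0.5936) − 0.04·(7.0576, 5.3952) = (0.364096, 0.377792)
h(0.364096, 0.377792) = 1.371289223168

1.371289223168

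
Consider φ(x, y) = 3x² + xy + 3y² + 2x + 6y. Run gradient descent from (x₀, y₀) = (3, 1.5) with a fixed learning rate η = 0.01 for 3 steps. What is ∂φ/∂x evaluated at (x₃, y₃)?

17.386457

∇φ = (6x + y + 2, x + 6y + 6)
(x₁, y₁) = (3, 1.5) − 0.01·(21.5, 18) = (2.785, 1.32)
(x₂, y₂) = (2.785, 1.32) − 0.01·(20.03, 16.705) = (2.5847, 1.15295)
(x₃, y₃) = (2.5847, 1.15295) − 0.01·(18.66115, 15.5024) = (2.3980885, 0.997926)
∂φ/∂x at (2.3980885, 0.997926) = 17.386457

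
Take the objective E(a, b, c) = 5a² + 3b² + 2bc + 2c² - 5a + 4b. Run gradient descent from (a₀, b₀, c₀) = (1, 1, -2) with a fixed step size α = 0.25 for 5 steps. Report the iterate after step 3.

∇E = (10a - 5, 6b + 2c + 4, 2b + 4c)
Step 1: at (1, 1, -2), ∇E = (5, 6, -6) → (1, 1, -2) − 0.25·(5, 6, -6) = (-0.25, -0.5, -0.5)
Step 2: at (-0.25, -0.5, -0.5), ∇E = (-7.5, 0, -3) → (-0.25, -0.5, -0.5) − 0.25·(-7.5, 0, -3) = (1.625, -0.5, 0.25)
Step 3: at (1.625, -0.5, 0.25), ∇E = (11.25, 1.5, 0) → (1.625, -0.5, 0.25) − 0.25·(11.25, 1.5, 0) = (-1.1875, -0.875, 0.25)

(-1.1875, -0.875, 0.25)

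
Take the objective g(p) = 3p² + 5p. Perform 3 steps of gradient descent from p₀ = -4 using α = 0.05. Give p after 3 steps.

-1.9195

g′(p) = 6p + 5
Step 1: g′(-4) = -19; p₁ = -4 − 0.05·(-19) = -3.05
Step 2: g′(-3.05) = -13.3; p₂ = -3.05 − 0.05·(-13.3) = -2.385
Step 3: g′(-2.385) = -9.31; p₃ = -2.385 − 0.05·(-9.31) = -1.9195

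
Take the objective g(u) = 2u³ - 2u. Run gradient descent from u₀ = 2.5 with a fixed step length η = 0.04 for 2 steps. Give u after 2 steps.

g′(u) = 6u² - 2
Step 1: g′(2.5) = 35.5; u₁ = 2.5 − 0.04·35.5 = 1.08
Step 2: g′(1.08) = 4.9984; u₂ = 1.08 − 0.04·4.9984 = 0.880064

0.880064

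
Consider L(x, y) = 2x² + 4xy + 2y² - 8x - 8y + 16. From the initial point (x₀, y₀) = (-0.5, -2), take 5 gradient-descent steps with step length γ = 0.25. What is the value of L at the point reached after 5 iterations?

∇L = (4x + 4y - 8, 4x + 4y - 8)
(x₁, y₁) = (-0.5, -2) − 0.25·(-18, -18) = (4, 2.5)
(x₂, y₂) = (4, 2.5) − 0.25·(18, 18) = (-0.5, -2)
(x₃, y₃) = (-0.5, -2) − 0.25·(-18, -18) = (4, 2.5)
(x₄, y₄) = (4, 2.5) − 0.25·(18, 18) = (-0.5, -2)
(x₅, y₅) = (-0.5, -2) − 0.25·(-18, -18) = (4, 2.5)
L(4, 2.5) = 48.5

48.5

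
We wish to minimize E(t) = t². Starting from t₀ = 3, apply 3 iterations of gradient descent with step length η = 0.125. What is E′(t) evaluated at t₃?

2.53125

E′(t) = 2t
t₁ = 3 − 0.125·6 = 2.25
t₂ = 2.25 − 0.125·4.5 = 1.6875
t₃ = 1.6875 − 0.125·3.375 = 1.265625
E′(t) at (1.265625) = 2.53125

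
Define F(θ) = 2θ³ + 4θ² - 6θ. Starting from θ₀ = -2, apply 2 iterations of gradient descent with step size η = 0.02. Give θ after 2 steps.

F′(θ) = 6θ² + 8θ - 6
θ₁ = -2 − 0.02·2 = -2.04
θ₂ = -2.04 − 0.02·2.6496 = -2.092992

-2.092992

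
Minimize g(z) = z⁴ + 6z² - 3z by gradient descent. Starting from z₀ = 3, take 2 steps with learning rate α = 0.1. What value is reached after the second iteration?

g′(z) = 4z³ + 12z - 3
z₁ = 3 − 0.1·141 = -11.1
z₂ = -11.1 − 0.1·(-5606.724) = 549.5724

549.5724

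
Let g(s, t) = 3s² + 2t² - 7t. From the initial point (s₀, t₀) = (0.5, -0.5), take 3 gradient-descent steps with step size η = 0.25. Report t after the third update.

1.75

∇g = (6s, 4t - 7)
Step 1: at (0.5, -0.5), ∇g = (3, -9) → (0.5, -0.5) − 0.25·(3, -9) = (-0.25, 1.75)
Step 2: at (-0.25, 1.75), ∇g = (-1.5, 0) → (-0.25, 1.75) − 0.25·(-1.5, 0) = (0.125, 1.75)
Step 3: at (0.125, 1.75), ∇g = (0.75, 0) → (0.125, 1.75) − 0.25·(0.75, 0) = (-0.0625, 1.75)
t = 1.75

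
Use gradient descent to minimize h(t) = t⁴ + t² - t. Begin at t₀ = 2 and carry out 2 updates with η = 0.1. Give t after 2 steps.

h′(t) = 4t³ + 2t - 1
t₁ = 2 − 0.1·35 = -1.5
t₂ = -1.5 − 0.1·(-17.5) = 0.25

0.25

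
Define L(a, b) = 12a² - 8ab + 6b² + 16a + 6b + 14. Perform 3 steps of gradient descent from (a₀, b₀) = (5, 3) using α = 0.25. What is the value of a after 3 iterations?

∇L = (24a - 8b + 16, -8a + 12b + 6)
Step 1: at (5, 3), ∇L = (112, 2) → (5, 3) − 0.25·(112, 2) = (-23, 2.5)
Step 2: at (-23, 2.5), ∇L = (-556, 220) → (-23, 2.5) − 0.25·(-556, 220) = (116, -52.5)
Step 3: at (116, -52.5), ∇L = (3220, -1552) → (116, -52.5) − 0.25·(3220, -1552) = (-689, 335.5)
a = -689

-689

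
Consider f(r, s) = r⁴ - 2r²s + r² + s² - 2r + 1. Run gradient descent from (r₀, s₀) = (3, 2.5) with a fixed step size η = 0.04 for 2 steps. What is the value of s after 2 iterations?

2.784672

∇f = (4r³ - 4rs + 2r - 2, -2r² + 2s)
(r₁, s₁) = (3, 2.5) − 0.04·(82, -13) = (-0.28, 3.02)
(r₂, s₂) = (-0.28, 3.02) − 0.04·(0.734592, 5.8832) = (-0.30938368, 2.784672)
s = 2.784672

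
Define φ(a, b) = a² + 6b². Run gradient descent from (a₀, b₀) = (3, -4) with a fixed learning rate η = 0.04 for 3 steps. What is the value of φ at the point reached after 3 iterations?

7.35517353984

∇φ = (2a, 12b)
(a₁, b₁) = (3, -4) − 0.04·(6, -48) = (2.76, -2.08)
(a₂, b₂) = (2.76, -2.08) − 0.04·(5.52, -24.96) = (2.5392, -1.0816)
(a₃, b₃) = (2.5392, -1.0816) − 0.04·(5.0784, -12.9792) = (2.336064, -0.562432)
φ(2.336064, -0.562432) = 7.35517353984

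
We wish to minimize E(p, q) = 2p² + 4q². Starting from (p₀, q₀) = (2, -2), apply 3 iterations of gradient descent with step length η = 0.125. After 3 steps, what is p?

∇E = (4p, 8q)
Step 1: at (2, -2), ∇E = (8, -16) → (2, -2) − 0.125·(8, -16) = (1, 0)
Step 2: at (1, 0), ∇E = (4, 0) → (1, 0) − 0.125·(4, 0) = (0.5, 0)
Step 3: at (0.5, 0), ∇E = (2, 0) → (0.5, 0) − 0.125·(2, 0) = (0.25, 0)
p = 0.25

0.25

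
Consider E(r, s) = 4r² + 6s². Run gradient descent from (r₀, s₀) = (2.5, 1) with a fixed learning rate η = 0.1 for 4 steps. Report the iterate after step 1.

∇E = (8r, 12s)
(r₁, s₁) = (2.5, 1) − 0.1·(20, 12) = (0.5, -0.2)

(0.5, -0.2)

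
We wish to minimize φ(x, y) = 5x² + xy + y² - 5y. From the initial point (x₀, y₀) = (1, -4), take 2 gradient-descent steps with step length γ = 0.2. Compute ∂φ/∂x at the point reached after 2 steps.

∇φ = (10x + y, x + 2y - 5)
Step 1: at (1, -4), ∇φ = (6, -12) → (1, -4) − 0.2·(6, -12) = (-0.2, -1.6)
Step 2: at (-0.2, -1.6), ∇φ = (-3.6, -8.4) → (-0.2, -1.6) − 0.2·(-3.6, -8.4) = (0.52, 0.08)
∂φ/∂x at (0.52, 0.08) = 5.28

5.28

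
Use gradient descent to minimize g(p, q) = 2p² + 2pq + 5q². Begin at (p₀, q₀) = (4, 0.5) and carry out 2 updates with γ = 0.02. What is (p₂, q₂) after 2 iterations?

∇g = (4p + 2q, 2p + 10q)
Step 1: at (4, 0.5), ∇g = (17, 13) → (4, 0.5) − 0.02·(17, 13) = (3.66, 0.24)
Step 2: at (3.66, 0.24), ∇g = (15.12, 9.72) → (3.66, 0.24) − 0.02·(15.12, 9.72) = (3.3576, 0.0456)

(3.3576, 0.0456)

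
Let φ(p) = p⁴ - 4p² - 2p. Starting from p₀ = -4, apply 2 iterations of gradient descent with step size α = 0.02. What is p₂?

0.63195136

φ′(p) = 4p³ - 8p - 2
p₁ = -4 − 0.02·(-226) = 0.52
p₂ = 0.52 − 0.02·(-5.597568) = 0.63195136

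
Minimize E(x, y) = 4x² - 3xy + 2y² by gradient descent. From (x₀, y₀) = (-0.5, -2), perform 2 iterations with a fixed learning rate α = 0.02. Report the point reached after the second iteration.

(-0.5658, -1.7528)

∇E = (8x - 3y, -3x + 4y)
Step 1: at (-0.5, -2), ∇E = (2, -6.5) → (-0.5, -2) − 0.02·(2, -6.5) = (-0.54, -1.87)
Step 2: at (-0.54, -1.87), ∇E = (1.29, -5.86) → (-0.54, -1.87) − 0.02·(1.29, -5.86) = (-0.5658, -1.7528)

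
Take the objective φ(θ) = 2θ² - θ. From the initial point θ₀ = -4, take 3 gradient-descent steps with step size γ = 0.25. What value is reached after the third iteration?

φ′(θ) = 4θ - 1
θ₁ = -4 − 0.25·(-17) = 0.25
θ₂ = 0.25 − 0.25·0 = 0.25
θ₃ = 0.25 − 0.25·0 = 0.25

0.25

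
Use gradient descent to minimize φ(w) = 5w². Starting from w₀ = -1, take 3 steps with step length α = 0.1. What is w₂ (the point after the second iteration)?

0

φ′(w) = 10w
Step 1: φ′(-1) = -10; w₁ = -1 − 0.1·(-10) = 0
Step 2: φ′(0) = 0; w₂ = 0 − 0.1·0 = 0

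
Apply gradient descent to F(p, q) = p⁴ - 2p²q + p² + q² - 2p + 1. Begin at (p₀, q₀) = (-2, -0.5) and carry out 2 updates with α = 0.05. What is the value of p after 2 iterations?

∇F = (4p³ - 4pq + 2p - 2, -2p² + 2q)
(p₁, q₁) = (-2, -0.5) − 0.05·(-42, -9) = (0.1, -0.05)
(p₂, q₂) = (0.1, -0.05) − 0.05·(-1.776, -0.12) = (0.1888, -0.044)
p = 0.1888

0.1888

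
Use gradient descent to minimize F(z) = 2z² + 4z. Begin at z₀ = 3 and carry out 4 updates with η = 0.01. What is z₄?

F′(z) = 4z + 4
z₁ = 3 − 0.01·16 = 2.84
z₂ = 2.84 − 0.01·15.36 = 2.6864
z₃ = 2.6864 − 0.01·14.7456 = 2.538944
z₄ = 2.538944 − 0.01·14.155776 = 2.39738624

2.39738624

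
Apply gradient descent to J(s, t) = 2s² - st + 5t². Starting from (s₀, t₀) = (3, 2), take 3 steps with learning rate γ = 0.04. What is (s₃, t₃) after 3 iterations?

(1.914752, 0.627072)

∇J = (4s - t, -s + 10t)
Step 1: at (3, 2), ∇J = (10, 17) → (3, 2) − 0.04·(10, 17) = (2.6, 1.32)
Step 2: at (2.6, 1.32), ∇J = (9.08, 10.6) → (2.6, 1.32) − 0.04·(9.08, 10.6) = (2.2368, 0.896)
Step 3: at (2.2368, 0.896), ∇J = (8.0512, 6.7232) → (2.2368, 0.896) − 0.04·(8.0512, 6.7232) = (1.914752, 0.627072)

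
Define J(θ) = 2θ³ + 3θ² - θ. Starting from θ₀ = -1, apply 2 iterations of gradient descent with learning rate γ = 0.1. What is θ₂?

-0.746

J′(θ) = 6θ² + 6θ - 1
θ₁ = -1 − 0.1·(-1) = -0.9
θ₂ = -0.9 − 0.1·(-1.54) = -0.746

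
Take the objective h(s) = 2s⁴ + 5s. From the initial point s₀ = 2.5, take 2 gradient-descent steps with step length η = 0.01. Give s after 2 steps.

h′(s) = 8s³ + 5
s₁ = 2.5 − 0.01·130 = 1.2
s₂ = 1.2 − 0.01·18.824 = 1.01176

1.01176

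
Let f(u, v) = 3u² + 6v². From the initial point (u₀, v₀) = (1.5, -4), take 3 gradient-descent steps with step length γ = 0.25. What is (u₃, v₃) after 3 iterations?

(-0.1875, 32)

∇f = (6u, 12v)
(u₁, v₁) = (1.5, -4) − 0.25·(9, -48) = (-0.75, 8)
(u₂, v₂) = (-0.75, 8) − 0.25·(-4.5, 96) = (0.375, -16)
(u₃, v₃) = (0.375, -16) − 0.25·(2.25, -192) = (-0.1875, 32)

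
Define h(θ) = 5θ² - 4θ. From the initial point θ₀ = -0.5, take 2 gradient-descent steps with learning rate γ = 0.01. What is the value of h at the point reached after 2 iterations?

h′(θ) = 10θ - 4
Step 1: h′(-0.5) = -9; θ₁ = -0.5 − 0.01·(-9) = -0.41
Step 2: h′(-0.41) = -8.1; θ₂ = -0.41 − 0.01·(-8.1) = -0.329
h(-0.329) = 1.857205

1.857205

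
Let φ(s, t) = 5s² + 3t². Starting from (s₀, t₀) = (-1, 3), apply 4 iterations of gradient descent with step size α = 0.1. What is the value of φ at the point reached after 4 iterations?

∇φ = (10s, 6t)
(s₁, t₁) = (-1, 3) − 0.1·(-10, 18) = (0, 1.2)
(s₂, t₂) = (0, 1.2) − 0.1·(0, 7.2) = (0, 0.48)
(s₃, t₃) = (0, 0.48) − 0.1·(0, 2.88) = (0, 0.192)
(s₄, t₄) = (0, 0.192) − 0.1·(0, 1.152) = (0, 0.0768)
φ(0, 0.0768) = 0.01769472

0.01769472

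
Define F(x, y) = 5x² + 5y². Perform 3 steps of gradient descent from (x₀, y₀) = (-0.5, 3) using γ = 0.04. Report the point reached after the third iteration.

∇F = (10x, 10y)
(x₁, y₁) = (-0.5, 3) − 0.04·(-5, 30) = (-0.3, 1.8)
(x₂, y₂) = (-0.3, 1.8) − 0.04·(-3, 18) = (-0.18, 1.08)
(x₃, y₃) = (-0.18, 1.08) − 0.04·(-1.8, 10.8) = (-0.108, 0.648)

(-0.108, 0.648)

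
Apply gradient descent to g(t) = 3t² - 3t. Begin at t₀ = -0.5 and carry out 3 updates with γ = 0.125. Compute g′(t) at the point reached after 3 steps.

-0.09375

g′(t) = 6t - 3
Step 1: g′(-0.5) = -6; t₁ = -0.5 − 0.125·(-6) = 0.25
Step 2: g′(0.25) = -1.5; t₂ = 0.25 − 0.125·(-1.5) = 0.4375
Step 3: g′(0.4375) = -0.375; t₃ = 0.4375 − 0.125·(-0.375) = 0.484375
g′(t) at (0.484375) = -0.09375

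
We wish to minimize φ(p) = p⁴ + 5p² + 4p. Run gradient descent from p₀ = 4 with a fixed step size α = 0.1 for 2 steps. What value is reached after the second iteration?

7030

φ′(p) = 4p³ + 10p + 4
Step 1: φ′(4) = 300; p₁ = 4 − 0.1·300 = -26
Step 2: φ′(-26) = -70560; p₂ = -26 − 0.1·(-70560) = 7030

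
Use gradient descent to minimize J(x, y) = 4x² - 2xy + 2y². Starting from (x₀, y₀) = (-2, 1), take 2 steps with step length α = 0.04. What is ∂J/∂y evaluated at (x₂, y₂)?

3.5072

∇J = (8x - 2y, -2x + 4y)
(x₁, y₁) = (-2, 1) − 0.04·(-18, 8) = (-1.28, 0.68)
(x₂, y₂) = (-1.28, 0.68) − 0.04·(-11.6, 5.28) = (-0.816, 0.4688)
∂J/∂y at (-0.816, 0.4688) = 3.5072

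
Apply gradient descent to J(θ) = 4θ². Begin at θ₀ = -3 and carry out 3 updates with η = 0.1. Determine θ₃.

-0.024

J′(θ) = 8θ
Step 1: J′(-3) = -24; θ₁ = -3 − 0.1·(-24) = -0.6
Step 2: J′(-0.6) = -4.8; θ₂ = -0.6 − 0.1·(-4.8) = -0.12
Step 3: J′(-0.12) = -0.96; θ₃ = -0.12 − 0.1·(-0.96) = -0.024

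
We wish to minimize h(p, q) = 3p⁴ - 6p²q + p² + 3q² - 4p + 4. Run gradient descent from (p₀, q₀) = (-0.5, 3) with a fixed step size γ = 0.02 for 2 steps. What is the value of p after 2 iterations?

-0.99521992

∇h = (12p³ - 12pq + 2p - 4, -6p² + 6q)
Step 1: at (-0.5, 3), ∇h = (11.5, 16.5) → (-0.5, 3) − 0.02·(11.5, 16.5) = (-0.73, 2.67)
Step 2: at (-0.73, 2.67), ∇h = (13.260996, 12.8226) → (-0.73, 2.67) − 0.02·(13.260996, 12.8226) = (-0.99521992, 2.413548)
p = -0.99521992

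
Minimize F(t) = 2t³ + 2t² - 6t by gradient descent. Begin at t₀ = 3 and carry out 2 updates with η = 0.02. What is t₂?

F′(t) = 6t² + 4t - 6
Step 1: F′(3) = 60; t₁ = 3 − 0.02·60 = 1.8
Step 2: F′(1.8) = 20.64; t₂ = 1.8 − 0.02·20.64 = 1.3872

1.3872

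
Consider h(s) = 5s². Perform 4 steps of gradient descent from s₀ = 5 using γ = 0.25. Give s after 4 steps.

25.3125

h′(s) = 10s
s₁ = 5 − 0.25·50 = -7.5
s₂ = -7.5 − 0.25·(-75) = 11.25
s₃ = 11.25 − 0.25·112.5 = -16.875
s₄ = -16.875 − 0.25·(-168.75) = 25.3125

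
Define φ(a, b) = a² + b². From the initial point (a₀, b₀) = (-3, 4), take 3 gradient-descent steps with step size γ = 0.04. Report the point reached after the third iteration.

(-2.336064, 3.114752)

∇φ = (2a, 2b)
Step 1: at (-3, 4), ∇φ = (-6, 8) → (-3, 4) − 0.04·(-6, 8) = (-2.76, 3.68)
Step 2: at (-2.76, 3.68), ∇φ = (-5.52, 7.36) → (-2.76, 3.68) − 0.04·(-5.52, 7.36) = (-2.5392, 3.3856)
Step 3: at (-2.5392, 3.3856), ∇φ = (-5.0784, 6.7712) → (-2.5392, 3.3856) − 0.04·(-5.0784, 6.7712) = (-2.336064, 3.114752)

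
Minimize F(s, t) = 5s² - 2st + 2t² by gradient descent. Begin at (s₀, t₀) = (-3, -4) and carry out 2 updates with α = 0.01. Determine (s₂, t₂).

(-2.58, -3.7996)

∇F = (10s - 2t, -2s + 4t)
(s₁, t₁) = (-3, -4) − 0.01·(-22, -10) = (-2.78, -3.9)
(s₂, t₂) = (-2.78, -3.9) − 0.01·(-20, -10.04) = (-2.58, -3.7996)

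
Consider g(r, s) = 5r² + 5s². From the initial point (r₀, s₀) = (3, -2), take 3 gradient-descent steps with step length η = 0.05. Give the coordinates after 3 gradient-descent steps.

(0.375, -0.25)

∇g = (10r, 10s)
(r₁, s₁) = (3, -2) − 0.05·(30, -20) = (1.5, -1)
(r₂, s₂) = (1.5, -1) − 0.05·(15, -10) = (0.75, -0.5)
(r₃, s₃) = (0.75, -0.5) − 0.05·(7.5, -5) = (0.375, -0.25)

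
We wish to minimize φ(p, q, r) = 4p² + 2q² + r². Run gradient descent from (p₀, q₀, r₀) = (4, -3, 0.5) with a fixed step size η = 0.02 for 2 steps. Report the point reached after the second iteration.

∇φ = (8p, 4q, 2r)
(p₁, q₁, r₁) = (4, -3, 0.5) − 0.02·(32, -12, 1) = (3.36, -2.76, 0.48)
(p₂, q₂, r₂) = (3.36, -2.76, 0.48) − 0.02·(26.88, -11.04, 0.96) = (2.8224, -2.5392, 0.4608)

(2.8224, -2.5392, 0.4608)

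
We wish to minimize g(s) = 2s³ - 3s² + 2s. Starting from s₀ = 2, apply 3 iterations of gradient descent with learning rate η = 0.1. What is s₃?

0.4928384

g′(s) = 6s² - 6s + 2
s₁ = 2 − 0.1·14 = 0.6
s₂ = 0.6 − 0.1·0.56 = 0.544
s₃ = 0.544 − 0.1·0.511616 = 0.4928384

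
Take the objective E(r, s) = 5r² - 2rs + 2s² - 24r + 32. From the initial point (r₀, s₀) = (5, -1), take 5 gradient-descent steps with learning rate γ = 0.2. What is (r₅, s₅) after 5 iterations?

(-2.26656, 2.82144)

∇E = (10r - 2s - 24, -2r + 4s)
(r₁, s₁) = (5, -1) − 0.2·(28, -14) = (-0.6, 1.8)
(r₂, s₂) = (-0.6, 1.8) − 0.2·(-33.6, 8.4) = (6.12, 0.12)
(r₃, s₃) = (6.12, 0.12) − 0.2·(36.96, -11.76) = (-1.272, 2.472)
(r₄, s₄) = (-1.272, 2.472) − 0.2·(-41.664, 12.432) = (7.0608, -0.0144)
(r₅, s₅) = (7.0608, -0.0144) − 0.2·(46.6368, -14.1792) = (-2.26656, 2.82144)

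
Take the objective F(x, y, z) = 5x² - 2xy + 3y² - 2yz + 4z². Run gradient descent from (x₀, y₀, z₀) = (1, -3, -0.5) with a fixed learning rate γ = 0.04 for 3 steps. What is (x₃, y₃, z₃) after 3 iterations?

(-0.11552, -1.350144, -0.527648)

∇F = (10x - 2y, -2x + 6y - 2z, -2y + 8z)
(x₁, y₁, z₁) = (1, -3, -0.5) − 0.04·(16, -19, 2) = (0.36, -2.24, -0.58)
(x₂, y₂, z₂) = (0.36, -2.24, -0.58) − 0.04·(8.08, -13, -0.16) = (0.0368, -1.72, -0.5736)
(x₃, y₃, z₃) = (0.0368, -1.72, -0.5736) − 0.04·(3.808, -9.2464, -1.1488) = (-0.11552, -1.350144, -0.527648)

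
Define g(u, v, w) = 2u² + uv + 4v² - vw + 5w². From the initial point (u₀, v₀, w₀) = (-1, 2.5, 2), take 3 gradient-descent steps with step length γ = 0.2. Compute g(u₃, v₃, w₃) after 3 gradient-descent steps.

∇g = (4u + v, u + 8v - w, -v + 10w)
Step 1: at (-1, 2.5, 2), ∇g = (-1.5, 17, 17.5) → (-1, 2.5, 2) − 0.2·(-1.5, 17, 17.5) = (-0.7, -0.9, -1.5)
Step 2: at (-0.7, -0.9, -1.5), ∇g = (-3.7, -6.4, -14.1) → (-0.7, -0.9, -1.5) − 0.2·(-3.7, -6.4, -14.1) = (0.04, 0.38, 1.32)
Step 3: at (0.04, 0.38, 1.32), ∇g = (0.54, 1.76, 12.82) → (0.04, 0.38, 1.32) − 0.2·(0.54, 1.76, 12.82) = (-0.068, 0.028, -1.244)
g(-0.068, 0.028, -1.244) = 7.782992

7.782992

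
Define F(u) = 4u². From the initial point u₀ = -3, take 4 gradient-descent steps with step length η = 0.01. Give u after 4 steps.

-2.14917888

F′(u) = 8u
Step 1: F′(-3) = -24; u₁ = -3 − 0.01·(-24) = -2.76
Step 2: F′(-2.76) = -22.08; u₂ = -2.76 − 0.01·(-22.08) = -2.5392
Step 3: F′(-2.5392) = -20.3136; u₃ = -2.5392 − 0.01·(-20.3136) = -2.336064
Step 4: F′(-2.336064) = -18.688512; u₄ = -2.336064 − 0.01·(-18.688512) = -2.14917888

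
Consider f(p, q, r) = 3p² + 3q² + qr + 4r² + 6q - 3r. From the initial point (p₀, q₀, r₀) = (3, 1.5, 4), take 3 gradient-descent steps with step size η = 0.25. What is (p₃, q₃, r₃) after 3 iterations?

(-0.375, -3.3125, -4.6953125)

∇f = (6p, 6q + r + 6, q + 8r - 3)
Step 1: at (3, 1.5, 4), ∇f = (18, 19, 30.5) → (3, 1.5, 4) − 0.25·(18, 19, 30.5) = (-1.5, -3.25, -3.625)
Step 2: at (-1.5, -3.25, -3.625), ∇f = (-9, -17.125, -35.25) → (-1.5, -3.25, -3.625) − 0.25·(-9, -17.125, -35.25) = (0.75, 1.03125, 5.1875)
Step 3: at (0.75, 1.03125, 5.1875), ∇f = (4.5, 17.375, 39.53125) → (0.75, 1.03125, 5.1875) − 0.25·(4.5, 17.375, 39.53125) = (-0.375, -3.3125, -4.6953125)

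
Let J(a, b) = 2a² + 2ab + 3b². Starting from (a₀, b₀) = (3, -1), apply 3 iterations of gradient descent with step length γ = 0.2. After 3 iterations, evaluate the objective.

∇J = (4a + 2b, 2a + 6b)
Step 1: at (3, -1), ∇J = (10, 0) → (3, -1) − 0.2·(10, 0) = (1, -1)
Step 2: at (1, -1), ∇J = (2, -4) → (1, -1) − 0.2·(2, -4) = (0.6, -0.2)
Step 3: at (0.6, -0.2), ∇J = (2, 0) → (0.6, -0.2) − 0.2·(2, 0) = (0.2, -0.2)
J(0.2, -0.2) = 0.12

0.12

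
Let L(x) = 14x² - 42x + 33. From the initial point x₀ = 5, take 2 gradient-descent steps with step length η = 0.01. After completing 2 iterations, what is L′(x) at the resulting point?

L′(x) = 28x - 42
x₁ = 5 − 0.01·98 = 4.02
x₂ = 4.02 − 0.01·70.56 = 3.3144
L′(x) at (3.3144) = 50.8032

50.8032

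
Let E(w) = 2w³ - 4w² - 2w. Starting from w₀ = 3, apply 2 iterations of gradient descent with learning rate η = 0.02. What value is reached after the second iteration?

E′(w) = 6w² - 8w - 2
w₁ = 3 − 0.02·28 = 2.44
w₂ = 2.44 − 0.02·14.2016 = 2.155968

2.155968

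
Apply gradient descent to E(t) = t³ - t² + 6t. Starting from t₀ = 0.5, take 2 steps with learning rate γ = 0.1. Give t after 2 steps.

-0.6916875

E′(t) = 3t² - 2t + 6
Step 1: E′(0.5) = 5.75; t₁ = 0.5 − 0.1·5.75 = -0.075
Step 2: E′(-0.075) = 6.166875; t₂ = -0.075 − 0.1·6.166875 = -0.6916875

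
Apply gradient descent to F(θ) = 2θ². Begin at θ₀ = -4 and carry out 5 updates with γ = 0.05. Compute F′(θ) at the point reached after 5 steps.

-5.24288

F′(θ) = 4θ
θ₁ = -4 − 0.05·(-16) = -3.2
θ₂ = -3.2 − 0.05·(-12.8) = -2.56
θ₃ = -2.56 − 0.05·(-10.24) = -2.048
θ₄ = -2.048 − 0.05·(-8.192) = -1.6384
θ₅ = -1.6384 − 0.05·(-6.5536) = -1.31072
F′(θ) at (-1.31072) = -5.24288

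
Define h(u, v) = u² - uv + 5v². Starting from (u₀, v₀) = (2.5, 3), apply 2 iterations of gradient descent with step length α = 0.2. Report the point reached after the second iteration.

∇h = (2u - v, -u + 10v)
(u₁, v₁) = (2.5, 3) − 0.2·(2, 27.5) = (2.1, -2.5)
(u₂, v₂) = (2.1, -2.5) − 0.2·(6.7, -27.1) = (0.76, 2.92)

(0.76, 2.92)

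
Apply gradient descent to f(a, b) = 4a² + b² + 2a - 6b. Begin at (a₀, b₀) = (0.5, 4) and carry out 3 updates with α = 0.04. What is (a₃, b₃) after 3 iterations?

∇f = (8a + 2, 2b - 6)
(a₁, b₁) = (0.5, 4) − 0.04·(6, 2) = (0.26, 3.92)
(a₂, b₂) = (0.26, 3.92) − 0.04·(4.08, 1.84) = (0.0968, 3.8464)
(a₃, b₃) = (0.0968, 3.8464) − 0.04·(2.7744, 1.6928) = (-0.014176, 3.778688)

(-0.014176, 3.778688)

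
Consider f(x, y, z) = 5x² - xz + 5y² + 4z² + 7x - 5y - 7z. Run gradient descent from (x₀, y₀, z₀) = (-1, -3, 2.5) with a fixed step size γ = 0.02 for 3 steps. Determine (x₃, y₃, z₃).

∇f = (10x - z + 7, 10y - 5, -x + 8z - 7)
Step 1: at (-1, -3, 2.5), ∇f = (-5.5, -35, 14) → (-1, -3, 2.5) − 0.02·(-5.5, -35, 14) = (-0.89, -2.3, 2.22)
Step 2: at (-0.89, -2.3, 2.22), ∇f = (-4.12, -28, 11.65) → (-0.89, -2.3, 2.22) − 0.02·(-4.12, -28, 11.65) = (-0.8076, -1.74, 1.987)
Step 3: at (-0.8076, -1.74, 1.987), ∇f = (-3.063, -22.4, 9.7036) → (-0.8076, -1.74, 1.987) − 0.02·(-3.063, -22.4, 9.7036) = (-0.74634, -1.292, 1.792928)

(-0.74634, -1.292, 1.792928)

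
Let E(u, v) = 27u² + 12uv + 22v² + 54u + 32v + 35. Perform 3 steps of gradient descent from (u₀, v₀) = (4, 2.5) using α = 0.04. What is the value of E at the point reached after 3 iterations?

∇E = (54u + 12v + 54, 12u + 44v + 32)
Step 1: at (4, 2.5), ∇E = (300, 190) → (4, 2.5) − 0.04·(300, 190) = (-8, -5.1)
Step 2: at (-8, -5.1), ∇E = (-439.2, -288.4) → (-8, -5.1) − 0.04·(-439.2, -288.4) = (9.568, 6.436)
Step 3: at (9.568, 6.436), ∇E = (647.904, 430) → (9.568, 6.436) − 0.04·(647.904, 430) = (-16.34816, -10.764)
E(-16.34816, -10.764) = 10684.4948582912

10684.4948582912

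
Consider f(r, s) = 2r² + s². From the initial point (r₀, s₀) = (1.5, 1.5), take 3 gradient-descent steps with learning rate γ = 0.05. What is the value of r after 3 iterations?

0.768

∇f = (4r, 2s)
(r₁, s₁) = (1.5, 1.5) − 0.05·(6, 3) = (1.2, 1.35)
(r₂, s₂) = (1.2, 1.35) − 0.05·(4.8, 2.7) = (0.96, 1.215)
(r₃, s₃) = (0.96, 1.215) − 0.05·(3.84, 2.43) = (0.768, 1.0935)
r = 0.768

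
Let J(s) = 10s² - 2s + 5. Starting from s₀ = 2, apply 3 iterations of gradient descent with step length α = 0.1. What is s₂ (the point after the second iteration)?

J′(s) = 20s - 2
s₁ = 2 − 0.1·38 = -1.8
s₂ = -1.8 − 0.1·(-38) = 2

2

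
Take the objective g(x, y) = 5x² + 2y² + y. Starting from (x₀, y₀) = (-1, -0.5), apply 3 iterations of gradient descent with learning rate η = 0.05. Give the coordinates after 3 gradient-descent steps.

(-0.125, -0.378)

∇g = (10x, 4y + 1)
Step 1: at (-1, -0.5), ∇g = (-10, -1) → (-1, -0.5) − 0.05·(-10, -1) = (-0.5, -0.45)
Step 2: at (-0.5, -0.45), ∇g = (-5, -0.8) → (-0.5, -0.45) − 0.05·(-5, -0.8) = (-0.25, -0.41)
Step 3: at (-0.25, -0.41), ∇g = (-2.5, -0.64) → (-0.25, -0.41) − 0.05·(-2.5, -0.64) = (-0.125, -0.378)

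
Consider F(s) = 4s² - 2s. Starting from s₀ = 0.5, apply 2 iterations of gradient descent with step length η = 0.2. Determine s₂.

F′(s) = 8s - 2
s₁ = 0.5 − 0.2·2 = 0.1
s₂ = 0.1 − 0.2·(-1.2) = 0.34

0.34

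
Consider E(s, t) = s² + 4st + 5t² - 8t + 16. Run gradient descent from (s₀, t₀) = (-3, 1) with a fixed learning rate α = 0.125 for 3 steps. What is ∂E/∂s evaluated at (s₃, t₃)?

1.96875

∇E = (2s + 4t, 4s + 10t - 8)
Step 1: at (-3, 1), ∇E = (-2, -10) → (-3, 1) − 0.125·(-2, -10) = (-2.75, 2.25)
Step 2: at (-2.75, 2.25), ∇E = (3.5, 3.5) → (-2.75, 2.25) − 0.125·(3.5, 3.5) = (-3.1875, 1.8125)
Step 3: at (-3.1875, 1.8125), ∇E = (0.875, -2.625) → (-3.1875, 1.8125) − 0.125·(0.875, -2.625) = (-3.296875, 2.140625)
∂E/∂s at (-3.296875, 2.140625) = 1.96875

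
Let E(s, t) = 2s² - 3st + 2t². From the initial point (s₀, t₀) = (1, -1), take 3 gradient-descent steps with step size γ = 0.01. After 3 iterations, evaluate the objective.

4.528931284143

∇E = (4s - 3t, -3s + 4t)
Step 1: at (1, -1), ∇E = (7, -7) → (1, -1) − 0.01·(7, -7) = (0.93, -0.93)
Step 2: at (0.93, -0.93), ∇E = (6.51, -6.51) → (0.93, -0.93) − 0.01·(6.51, -6.51) = (0.8649, -0.8649)
Step 3: at (0.8649, -0.8649), ∇E = (6.0543, -6.0543) → (0.8649, -0.8649) − 0.01·(6.0543, -6.0543) = (0.804357, -0.804357)
E(0.804357, -0.804357) = 4.528931284143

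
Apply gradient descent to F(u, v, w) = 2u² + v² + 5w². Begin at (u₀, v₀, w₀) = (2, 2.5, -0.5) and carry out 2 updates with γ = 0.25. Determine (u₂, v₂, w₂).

(0, 0.625, -1.125)

∇F = (4u, 2v, 10w)
(u₁, v₁, w₁) = (2, 2.5, -0.5) − 0.25·(8, 5, -5) = (0, 1.25, 0.75)
(u₂, v₂, w₂) = (0, 1.25, 0.75) − 0.25·(0, 2.5, 7.5) = (0, 0.625, -1.125)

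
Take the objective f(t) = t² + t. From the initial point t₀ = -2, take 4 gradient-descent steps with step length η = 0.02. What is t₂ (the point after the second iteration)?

-1.8824

f′(t) = 2t + 1
Step 1: f′(-2) = -3; t₁ = -2 − 0.02·(-3) = -1.94
Step 2: f′(-1.94) = -2.88; t₂ = -1.94 − 0.02·(-2.88) = -1.8824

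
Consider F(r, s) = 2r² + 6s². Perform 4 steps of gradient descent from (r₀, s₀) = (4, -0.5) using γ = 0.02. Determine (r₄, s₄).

(2.86557184, -0.16681088)

∇F = (4r, 12s)
(r₁, s₁) = (4, -0.5) − 0.02·(16, -6) = (3.68, -0.38)
(r₂, s₂) = (3.68, -0.38) − 0.02·(14.72, -4.56) = (3.3856, -0.2888)
(r₃, s₃) = (3.3856, -0.2888) − 0.02·(13.5424, -3.4656) = (3.114752, -0.219488)
(r₄, s₄) = (3.114752, -0.219488) − 0.02·(12.459008, -2.633856) = (2.86557184, -0.16681088)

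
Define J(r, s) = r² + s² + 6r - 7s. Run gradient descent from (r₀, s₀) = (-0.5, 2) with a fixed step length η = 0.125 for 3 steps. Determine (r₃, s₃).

∇J = (2r + 6, 2s - 7)
(r₁, s₁) = (-0.5, 2) − 0.125·(5, -3) = (-1.125, 2.375)
(r₂, s₂) = (-1.125, 2.375) − 0.125·(3.75, -2.25) = (-1.59375, 2.65625)
(r₃, s₃) = (-1.59375, 2.65625) − 0.125·(2.8125, -1.6875) = (-1.9453125, 2.8671875)

(-1.9453125, 2.8671875)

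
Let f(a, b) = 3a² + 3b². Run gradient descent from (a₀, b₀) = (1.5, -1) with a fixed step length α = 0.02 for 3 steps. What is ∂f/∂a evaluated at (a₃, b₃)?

∇f = (6a, 6b)
Step 1: at (1.5, -1), ∇f = (9, -6) → (1.5, -1) − 0.02·(9, -6) = (1.32, -0.88)
Step 2: at (1.32, -0.88), ∇f = (7.92, -5.28) → (1.32, -0.88) − 0.02·(7.92, -5.28) = (1.1616, -0.7744)
Step 3: at (1.1616, -0.7744), ∇f = (6.9696, -4.6464) → (1.1616, -0.7744) − 0.02·(6.9696, -4.6464) = (1.022208, -0.681472)
∂f/∂a at (1.022208, -0.681472) = 6.133248

6.133248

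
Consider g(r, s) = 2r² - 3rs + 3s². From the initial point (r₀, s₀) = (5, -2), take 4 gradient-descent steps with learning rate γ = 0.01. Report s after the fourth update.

∇g = (4r - 3s, -3r + 6s)
Step 1: at (5, -2), ∇g = (26, -27) → (5, -2) − 0.01·(26, -27) = (4.74, -1.73)
Step 2: at (4.74, -1.73), ∇g = (24.15, -24.6) → (4.74, -1.73) − 0.01·(24.15, -24.6) = (4.4985, -1.484)
Step 3: at (4.4985, -1.484), ∇g = (22.446, -22.3995) → (4.4985, -1.484) − 0.01·(22.446, -22.3995) = (4.27404, -1.260005)
Step 4: at (4.27404, -1.260005), ∇g = (20.876175, -20.38215) → (4.27404, -1.260005) − 0.01·(20.876175, -20.38215) = (4.06527825, -1.0561835)
s = -1.0561835

-1.0561835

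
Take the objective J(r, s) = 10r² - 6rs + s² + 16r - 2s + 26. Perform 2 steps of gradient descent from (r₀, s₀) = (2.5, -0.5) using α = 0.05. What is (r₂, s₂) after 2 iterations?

∇J = (20r - 6s + 16, -6r + 2s - 2)
Step 1: at (2.5, -0.5), ∇J = (69, -18) → (2.5, -0.5) − 0.05·(69, -18) = (-0.95, 0.4)
Step 2: at (-0.95, 0.4), ∇J = (-5.4, 4.5) → (-0.95, 0.4) − 0.05·(-5.4, 4.5) = (-0.68, 0.175)

(-0.68, 0.175)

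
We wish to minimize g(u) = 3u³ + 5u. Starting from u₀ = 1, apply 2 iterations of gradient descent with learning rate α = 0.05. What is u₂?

0.0095

g′(u) = 9u² + 5
Step 1: g′(1) = 14; u₁ = 1 − 0.05·14 = 0.3
Step 2: g′(0.3) = 5.81; u₂ = 0.3 − 0.05·5.81 = 0.0095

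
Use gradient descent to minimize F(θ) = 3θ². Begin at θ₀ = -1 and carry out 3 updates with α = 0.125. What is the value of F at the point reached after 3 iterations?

0.000732421875

F′(θ) = 6θ
Step 1: F′(-1) = -6; θ₁ = -1 − 0.125·(-6) = -0.25
Step 2: F′(-0.25) = -1.5; θ₂ = -0.25 − 0.125·(-1.5) = -0.0625
Step 3: F′(-0.0625) = -0.375; θ₃ = -0.0625 − 0.125·(-0.375) = -0.015625
F(-0.015625) = 0.000732421875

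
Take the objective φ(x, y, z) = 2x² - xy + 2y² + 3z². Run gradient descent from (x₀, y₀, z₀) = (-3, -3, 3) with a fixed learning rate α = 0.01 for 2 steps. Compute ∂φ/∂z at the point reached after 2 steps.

15.9048

∇φ = (4x - y, -x + 4y, 6z)
Step 1: at (-3, -3, 3), ∇φ = (-9, -9, 18) → (-3, -3, 3) − 0.01·(-9, -9, 18) = (-2.91, -2.91, 2.82)
Step 2: at (-2.91, -2.91, 2.82), ∇φ = (-8.73, -8.73, 16.92) → (-2.91, -2.91, 2.82) − 0.01·(-8.73, -8.73, 16.92) = (-2.8227, -2.8227, 2.6508)
∂φ/∂z at (-2.8227, -2.8227, 2.6508) = 15.9048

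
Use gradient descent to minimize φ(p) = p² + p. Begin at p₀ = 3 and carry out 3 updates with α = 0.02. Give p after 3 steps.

2.596576

φ′(p) = 2p + 1
Step 1: φ′(3) = 7; p₁ = 3 − 0.02·7 = 2.86
Step 2: φ′(2.86) = 6.72; p₂ = 2.86 − 0.02·6.72 = 2.7256
Step 3: φ′(2.7256) = 6.4512; p₃ = 2.7256 − 0.02·6.4512 = 2.596576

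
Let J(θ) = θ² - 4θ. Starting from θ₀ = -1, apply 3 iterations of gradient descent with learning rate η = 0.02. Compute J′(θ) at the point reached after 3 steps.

-5.308416

J′(θ) = 2θ - 4
Step 1: J′(-1) = -6; θ₁ = -1 − 0.02·(-6) = -0.88
Step 2: J′(-0.88) = -5.76; θ₂ = -0.88 − 0.02·(-5.76) = -0.7648
Step 3: J′(-0.7648) = -5.5296; θ₃ = -0.7648 − 0.02·(-5.5296) = -0.654208
J′(θ) at (-0.654208) = -5.308416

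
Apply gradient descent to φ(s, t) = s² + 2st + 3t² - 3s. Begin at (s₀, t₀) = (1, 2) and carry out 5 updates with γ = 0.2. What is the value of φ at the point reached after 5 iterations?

∇φ = (2s + 2t - 3, 2s + 6t)
Step 1: at (1, 2), ∇φ = (3, 14) → (1, 2) − 0.2·(3, 14) = (0.4, -0.8)
Step 2: at (0.4, -0.8), ∇φ = (-3.8, -4) → (0.4, -0.8) − 0.2·(-3.8, -4) = (1.16, 0)
Step 3: at (1.16, 0), ∇φ = (-0.68, 2.32) → (1.16, 0) − 0.2·(-0.68, 2.32) = (1.296, -0.464)
Step 4: at (1.296, -0.464), ∇φ = (-1.336, -0.192) → (1.296, -0.464) − 0.2·(-1.336, -0.192) = (1.5632, -0.4256)
Step 5: at (1.5632, -0.4256), ∇φ = (-0.7248, 0.5728) → (1.5632, -0.4256) − 0.2·(-0.7248, 0.5728) = (1.70816, -0.54016)
φ(1.70816, -0.54016) = -3.1767103488

-3.1767103488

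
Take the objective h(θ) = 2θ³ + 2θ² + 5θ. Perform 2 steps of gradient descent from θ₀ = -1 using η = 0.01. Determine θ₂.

h′(θ) = 6θ² + 4θ + 5
Step 1: h′(-1) = 7; θ₁ = -1 − 0.01·7 = -1.07
Step 2: h′(-1.07) = 7.5894; θ₂ = -1.07 − 0.01·7.5894 = -1.145894

-1.145894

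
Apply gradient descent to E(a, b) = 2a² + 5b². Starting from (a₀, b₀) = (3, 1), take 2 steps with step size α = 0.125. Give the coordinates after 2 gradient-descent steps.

(0.75, 0.0625)

∇E = (4a, 10b)
(a₁, b₁) = (3, 1) − 0.125·(12, 10) = (1.5, -0.25)
(a₂, b₂) = (1.5, -0.25) − 0.125·(6, -2.5) = (0.75, 0.0625)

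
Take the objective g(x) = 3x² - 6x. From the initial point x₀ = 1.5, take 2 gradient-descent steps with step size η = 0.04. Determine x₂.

1.2888

g′(x) = 6x - 6
x₁ = 1.5 − 0.04·3 = 1.38
x₂ = 1.38 − 0.04·2.28 = 1.2888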